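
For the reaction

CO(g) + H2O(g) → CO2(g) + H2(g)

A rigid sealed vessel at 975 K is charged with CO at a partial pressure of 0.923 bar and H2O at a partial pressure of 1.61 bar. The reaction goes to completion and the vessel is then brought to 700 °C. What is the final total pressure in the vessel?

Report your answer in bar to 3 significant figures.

At constant V, partial pressures at 975 K are proportional to moles, so apply stoichiometry directly to pressures.
P(H2O) required for 0.923 bar of CO = (1/1) × 0.923 = 0.9230 bar; available 1.61 bar, so CO is limiting.
P(H2O) remaining = 1.61 − (1/1) × 0.923 = 0.6870 bar
P(gaseous products) = (1+1)/1 × 0.923 = 1.846 bar
P_total at 975 K = 0.6870 + 1.846 = 2.533 bar
Scaling to 700 °C: P = 2.533 × 973.15/975 = 2.528 bar

2.53 bar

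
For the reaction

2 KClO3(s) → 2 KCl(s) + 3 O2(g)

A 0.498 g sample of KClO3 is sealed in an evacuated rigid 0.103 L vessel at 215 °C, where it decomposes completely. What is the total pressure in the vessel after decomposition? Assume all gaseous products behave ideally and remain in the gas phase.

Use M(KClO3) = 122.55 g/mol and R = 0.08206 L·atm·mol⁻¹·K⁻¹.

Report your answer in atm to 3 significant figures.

n(KClO3) = 0.498 / 122.55 = 0.004064 mol
n(gas produced) = (3/2) × 0.004064 = 0.006096 mol
P = nRT/V = 0.006096 × 0.08206 × 488.15 / 0.103 = 2.371 atm

2.37 atm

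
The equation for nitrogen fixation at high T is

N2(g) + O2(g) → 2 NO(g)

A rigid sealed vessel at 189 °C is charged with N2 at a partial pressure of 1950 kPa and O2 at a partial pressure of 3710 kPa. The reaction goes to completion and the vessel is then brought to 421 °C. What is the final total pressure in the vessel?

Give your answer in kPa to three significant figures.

8500 kPa

At constant V, partial pressures at 189 °C are proportional to moles, so apply stoichiometry directly to pressures.
P(O2) required for 1950 kPa of N2 = (1/1) × 1950 = 1950 kPa; available 3710 kPa, so N2 is limiting.
P(O2) remaining = 3710 − (1/1) × 1950 = 1760 kPa
P(gaseous products) = (2)/1 × 1950 = 3900 kPa
P_total at 189 °C = 1760 + 3900 = 5660 kPa
Scaling to 421 °C: P = 5660 × 694.15/462.15 = 8501 kPa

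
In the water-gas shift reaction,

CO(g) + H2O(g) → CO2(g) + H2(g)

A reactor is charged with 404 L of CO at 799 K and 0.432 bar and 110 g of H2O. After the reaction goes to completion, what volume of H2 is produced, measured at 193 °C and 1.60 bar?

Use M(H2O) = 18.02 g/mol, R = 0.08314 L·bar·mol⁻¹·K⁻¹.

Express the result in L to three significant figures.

n(CO) = PV/RT = (0.432 × 404) / (0.08314 × 799) = 2.627 mol
n(H2O) = 110 / 18.02 = 6.104 mol
For 2.627 mol CO, stoichiometry requires (1/1) × 2.627 = 2.627 mol H2O; 6.104 mol is available, so CO is limiting.
n(H2) = (1/1) × 2.627 = 2.627 mol
V(H2) = nRT/P = 2.627 × 0.08314 × 466.15 / 1.60 = 63.63 L

63.6 L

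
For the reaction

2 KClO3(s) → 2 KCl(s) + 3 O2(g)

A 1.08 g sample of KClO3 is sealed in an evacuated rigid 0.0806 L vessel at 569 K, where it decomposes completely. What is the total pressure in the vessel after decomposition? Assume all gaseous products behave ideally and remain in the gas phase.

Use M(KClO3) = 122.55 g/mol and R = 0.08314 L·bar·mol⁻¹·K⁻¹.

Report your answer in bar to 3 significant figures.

n(KClO3) = 1.08 / 122.55 = 0.008813 mol
n(gas produced) = (3/2) × 0.008813 = 0.01322 mol
P = nRT/V = 0.01322 × 0.08314 × 569 / 0.0806 = 7.759 bar

7.76 bar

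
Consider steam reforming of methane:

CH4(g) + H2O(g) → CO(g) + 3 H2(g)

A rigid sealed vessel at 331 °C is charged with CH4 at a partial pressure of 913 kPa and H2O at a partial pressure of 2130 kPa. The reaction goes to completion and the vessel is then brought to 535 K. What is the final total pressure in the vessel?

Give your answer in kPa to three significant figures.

With V and T fixed, P_i ∝ n_i, so the mole ratios apply directly to partial pressures at 331 °C.
P(H2O) required for 913 kPa of CH4 = (1/1) × 913 = 913.0 kPa; available 2130 kPa, so CH4 is limiting.
P(H2O) remaining = 2130 − (1/1) × 913 = 1217 kPa
P(gaseous products) = (1+3)/1 × 913 = 3652 kPa
P_total at 331 °C = 1217 + 3652 = 4869 kPa
Scaling to 535 K: P = 4869 × 535/604.15 = 4312 kPa

4310 kPa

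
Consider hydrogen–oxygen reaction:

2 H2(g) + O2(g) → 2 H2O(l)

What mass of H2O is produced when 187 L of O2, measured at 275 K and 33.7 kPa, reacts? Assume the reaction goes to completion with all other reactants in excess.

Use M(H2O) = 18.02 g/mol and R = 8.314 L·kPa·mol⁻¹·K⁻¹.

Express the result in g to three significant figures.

99.3 g

n(O2) = PV/RT = (33.7 × 187) / (8.314 × 275) = 2.756 mol
n(H2O) = (2/1) × 2.756 = 5.512 mol
m(H2O) = 5.512 × 18.02 = 99.33 g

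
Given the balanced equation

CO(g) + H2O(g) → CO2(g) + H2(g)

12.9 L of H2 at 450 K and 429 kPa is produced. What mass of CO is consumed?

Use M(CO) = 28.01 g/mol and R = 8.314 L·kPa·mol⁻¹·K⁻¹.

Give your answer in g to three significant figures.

n(H2) = PV/RT = (429 × 12.9) / (8.314 × 450) = 1.479 mol
n(CO) = (1/1) × 1.479 = 1.479 mol
m(CO) = 1.479 × 28.01 = 41.43 g

41.4 g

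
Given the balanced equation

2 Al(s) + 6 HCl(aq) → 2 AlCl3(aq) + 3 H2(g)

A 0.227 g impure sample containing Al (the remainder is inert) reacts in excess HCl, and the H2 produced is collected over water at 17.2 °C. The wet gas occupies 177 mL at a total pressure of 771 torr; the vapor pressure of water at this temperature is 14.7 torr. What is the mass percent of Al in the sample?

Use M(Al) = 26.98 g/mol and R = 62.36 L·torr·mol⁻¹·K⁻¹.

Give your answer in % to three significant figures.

58.6 %

P(H2) = 771 − 14.7 = 756.3 torr
n(H2) = PV/RT = (756.3 × 0.1770) / (62.36 × 290.35) = 0.007393 mol
n(Al) = (2/3) × 0.007393 = 0.004929 mol
m(Al) = 0.004929 × 26.98 = 0.1330 g
%Al = 0.1330 / 0.227 × 100 = 58.59%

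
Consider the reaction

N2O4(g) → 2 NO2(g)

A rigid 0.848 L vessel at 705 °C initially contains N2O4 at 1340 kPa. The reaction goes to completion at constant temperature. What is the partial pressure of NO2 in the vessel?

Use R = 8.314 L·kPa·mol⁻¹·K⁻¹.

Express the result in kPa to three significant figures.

n(N2O4)₀ = PV/RT = (1340 × 0.848) / (8.314 × 978.15) = 0.1397 mol
n(NO2) = (2/1) × 0.1397 = 0.2794 mol
P(NO2) = nRT/V = 0.2794 × 8.314 × 978.15 / 0.848 = 2679 kPa

2680 kPa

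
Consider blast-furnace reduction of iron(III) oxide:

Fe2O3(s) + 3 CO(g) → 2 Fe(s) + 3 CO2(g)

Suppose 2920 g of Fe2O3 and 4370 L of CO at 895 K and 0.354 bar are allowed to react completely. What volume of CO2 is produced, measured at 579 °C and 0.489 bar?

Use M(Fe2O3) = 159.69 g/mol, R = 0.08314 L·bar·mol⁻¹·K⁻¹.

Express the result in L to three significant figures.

3010 L

n(Fe2O3) = 2920 / 159.69 = 18.29 mol
n(CO) = PV/RT = (0.354 × 4370) / (0.08314 × 895) = 20.79 mol
For 18.29 mol Fe2O3, stoichiometry requires (3/1) × 18.29 = 54.87 mol CO; 20.79 mol is available, so CO is limiting.
n(CO2) = (3/3) × 20.79 = 20.79 mol
V(CO2) = nRT/P = 20.79 × 0.08314 × 852.15 / 0.489 = 3012 L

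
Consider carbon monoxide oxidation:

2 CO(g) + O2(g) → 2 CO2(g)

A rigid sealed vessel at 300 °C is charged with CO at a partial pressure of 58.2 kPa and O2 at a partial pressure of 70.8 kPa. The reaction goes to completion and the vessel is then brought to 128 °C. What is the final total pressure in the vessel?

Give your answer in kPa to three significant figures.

With V and T fixed, P_i ∝ n_i, so the mole ratios apply directly to partial pressures at 300 °C.
P(O2) required for 58.2 kPa of CO = (1/2) × 58.2 = 29.10 kPa; available 70.8 kPa, so CO is limiting.
P(O2) remaining = 70.8 − (1/2) × 58.2 = 41.70 kPa
P(gaseous products) = (2)/2 × 58.2 = 58.20 kPa
P_total at 300 °C = 41.70 + 58.20 = 99.90 kPa
Scaling to 128 °C: P = 99.90 × 401.15/573.15 = 69.92 kPa

69.9 kPa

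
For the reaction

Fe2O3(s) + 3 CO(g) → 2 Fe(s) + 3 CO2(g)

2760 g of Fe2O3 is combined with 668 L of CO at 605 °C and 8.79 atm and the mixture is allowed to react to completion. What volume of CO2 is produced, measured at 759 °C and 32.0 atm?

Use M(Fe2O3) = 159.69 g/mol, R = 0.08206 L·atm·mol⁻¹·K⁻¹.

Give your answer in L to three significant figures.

n(Fe2O3) = 2760 / 159.69 = 17.28 mol
n(CO) = PV/RT = (8.79 × 668) / (0.08206 × 878.15) = 81.48 mol
For 17.28 mol Fe2O3, stoichiometry requires (3/1) × 17.28 = 51.84 mol CO; 81.48 mol is available, so Fe2O3 is limiting.
n(CO2) = (3/1) × 17.28 = 51.84 mol
V(CO2) = nRT/P = 51.84 × 0.08206 × 1032.15 / 32.0 = 137.2 L

137 L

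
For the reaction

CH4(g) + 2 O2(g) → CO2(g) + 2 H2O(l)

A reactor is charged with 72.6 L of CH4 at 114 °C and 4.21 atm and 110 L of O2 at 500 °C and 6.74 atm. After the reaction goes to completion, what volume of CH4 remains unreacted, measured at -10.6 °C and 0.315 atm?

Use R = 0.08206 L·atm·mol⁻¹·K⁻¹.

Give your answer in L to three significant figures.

n(CH4) = PV/RT = (4.21 × 72.6) / (0.08206 × 387.15) = 9.621 mol
n(O2) = PV/RT = (6.74 × 110) / (0.08206 × 773.15) = 11.69 mol
For 9.621 mol CH4, stoichiometry requires (2/1) × 9.621 = 19.24 mol O2; 11.69 mol is available, so O2 is limiting.
n(CH4) consumed = (1/2) × 11.69 = 5.845 mol; remaining = 9.621 − 5.845 = 3.776 mol
V(CH4) = nRT/P = 3.776 × 0.08206 × 262.55 / 0.315 = 258.3 L

258 L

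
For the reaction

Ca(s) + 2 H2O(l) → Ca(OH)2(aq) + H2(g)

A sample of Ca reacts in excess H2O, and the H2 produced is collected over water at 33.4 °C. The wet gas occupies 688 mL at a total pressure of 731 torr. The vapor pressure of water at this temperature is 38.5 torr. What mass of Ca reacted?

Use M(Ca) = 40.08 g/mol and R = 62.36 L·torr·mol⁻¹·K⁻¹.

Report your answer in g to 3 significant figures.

0.999 g

P(H2) = 731 − 38.5 = 692.5 torr
n(H2) = PV/RT = (692.5 × 0.6880) / (62.36 × 306.55) = 0.02492 mol
n(Ca) = (1/1) × 0.02492 = 0.02492 mol
m(Ca) = 0.02492 × 40.08 = 0.9988 g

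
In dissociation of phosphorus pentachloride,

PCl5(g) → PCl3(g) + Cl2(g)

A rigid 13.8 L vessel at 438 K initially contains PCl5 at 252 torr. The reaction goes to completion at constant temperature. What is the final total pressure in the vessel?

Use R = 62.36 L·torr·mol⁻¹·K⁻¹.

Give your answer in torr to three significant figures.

Since T and V are fixed, P_final/P_initial = n_final/n_initial = 2/1.
P_final = (2/1) × 252 = 504.0 torr

504 torr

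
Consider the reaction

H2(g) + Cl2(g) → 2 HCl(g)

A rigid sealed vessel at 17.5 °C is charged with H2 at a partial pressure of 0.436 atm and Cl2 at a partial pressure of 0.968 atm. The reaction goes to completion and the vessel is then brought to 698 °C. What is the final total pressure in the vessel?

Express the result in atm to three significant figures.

With V and T fixed, P_i ∝ n_i, so the mole ratios apply directly to partial pressures at 17.5 °C.
P(Cl2) required for 0.436 atm of H2 = (1/1) × 0.436 = 0.4360 atm; available 0.968 atm, so H2 is limiting.
P(Cl2) remaining = 0.968 − (1/1) × 0.436 = 0.5320 atm
P(gaseous products) = (2)/1 × 0.436 = 0.8720 atm
P_total at 17.5 °C = 0.5320 + 0.8720 = 1.404 atm
Scaling to 698 °C: P = 1.404 × 971.15/290.65 = 4.691 atm

4.69 atm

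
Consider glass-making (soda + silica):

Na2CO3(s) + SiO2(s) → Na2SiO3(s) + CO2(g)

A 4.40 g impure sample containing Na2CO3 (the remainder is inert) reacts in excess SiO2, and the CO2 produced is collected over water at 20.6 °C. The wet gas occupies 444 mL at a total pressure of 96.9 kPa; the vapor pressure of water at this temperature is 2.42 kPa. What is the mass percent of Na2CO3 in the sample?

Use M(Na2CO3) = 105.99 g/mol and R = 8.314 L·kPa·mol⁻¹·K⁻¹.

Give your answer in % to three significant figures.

P(CO2) = 96.9 − 2.42 = 94.48 kPa
n(CO2) = PV/RT = (94.48 × 0.4440) / (8.314 × 293.75) = 0.01718 mol
n(Na2CO3) = (1/1) × 0.01718 = 0.01718 mol
m(Na2CO3) = 0.01718 × 105.99 = 1.821 g
%Na2CO3 = 1.821 / 4.40 × 100 = 41.39%

41.4 %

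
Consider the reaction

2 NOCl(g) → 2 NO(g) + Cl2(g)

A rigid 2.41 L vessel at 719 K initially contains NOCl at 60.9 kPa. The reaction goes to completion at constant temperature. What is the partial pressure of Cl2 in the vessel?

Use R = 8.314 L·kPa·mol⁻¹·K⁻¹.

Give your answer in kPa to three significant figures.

30.4 kPa

n(NOCl)₀ = PV/RT = (60.9 × 2.41) / (8.314 × 719) = 0.02455 mol
n(Cl2) = (1/2) × 0.02455 = 0.01227 mol
P(Cl2) = nRT/V = 0.01227 × 8.314 × 719 / 2.41 = 30.43 kPa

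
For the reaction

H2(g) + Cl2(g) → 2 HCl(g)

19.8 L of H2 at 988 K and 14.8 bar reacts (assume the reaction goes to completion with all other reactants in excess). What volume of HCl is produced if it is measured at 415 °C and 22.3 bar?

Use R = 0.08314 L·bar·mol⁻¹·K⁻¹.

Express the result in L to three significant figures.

18.3 L

n(H2) = PV/RT = (14.8 × 19.8) / (0.08314 × 988) = 3.567 mol
n(HCl) = (2/1) × 3.567 = 7.134 mol
V = nRT/P = 7.134 × 0.08314 × 688.15 / 22.3 = 18.30 L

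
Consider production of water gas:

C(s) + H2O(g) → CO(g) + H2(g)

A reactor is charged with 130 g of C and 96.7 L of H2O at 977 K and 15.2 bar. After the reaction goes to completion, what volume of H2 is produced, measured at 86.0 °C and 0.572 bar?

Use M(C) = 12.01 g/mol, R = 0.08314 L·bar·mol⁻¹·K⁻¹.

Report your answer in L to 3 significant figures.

n(C) = 130 / 12.01 = 10.82 mol
n(H2O) = PV/RT = (15.2 × 96.7) / (0.08314 × 977) = 18.10 mol
For 10.82 mol C, stoichiometry requires (1/1) × 10.82 = 10.82 mol H2O; 18.10 mol is available, so C is limiting.
n(H2) = (1/1) × 10.82 = 10.82 mol
V(H2) = nRT/P = 10.82 × 0.08314 × 359.15 / 0.572 = 564.8 L

565 L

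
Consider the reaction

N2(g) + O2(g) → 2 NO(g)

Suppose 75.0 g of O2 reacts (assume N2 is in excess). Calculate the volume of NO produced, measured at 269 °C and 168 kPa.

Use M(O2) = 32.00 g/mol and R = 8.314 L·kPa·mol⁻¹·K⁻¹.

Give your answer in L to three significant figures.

n(O2) = 75.00 / 32.00 = 2.344 mol
n(NO) = (2/1) × 2.344 = 4.688 mol
V = nRT/P = 4.688 × 8.314 × 542.15 / 168 = 125.8 L

126 L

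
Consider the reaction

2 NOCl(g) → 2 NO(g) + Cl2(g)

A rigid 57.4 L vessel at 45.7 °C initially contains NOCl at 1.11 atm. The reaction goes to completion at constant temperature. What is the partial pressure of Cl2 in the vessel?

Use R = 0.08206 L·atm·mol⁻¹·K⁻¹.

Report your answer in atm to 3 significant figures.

0.555 atm

n(NOCl)₀ = PV/RT = (1.11 × 57.4) / (0.08206 × 318.85) = 2.435 mol
n(Cl2) = (1/2) × 2.435 = 1.218 mol
P(Cl2) = nRT/V = 1.218 × 0.08206 × 318.85 / 57.4 = 0.5552 atm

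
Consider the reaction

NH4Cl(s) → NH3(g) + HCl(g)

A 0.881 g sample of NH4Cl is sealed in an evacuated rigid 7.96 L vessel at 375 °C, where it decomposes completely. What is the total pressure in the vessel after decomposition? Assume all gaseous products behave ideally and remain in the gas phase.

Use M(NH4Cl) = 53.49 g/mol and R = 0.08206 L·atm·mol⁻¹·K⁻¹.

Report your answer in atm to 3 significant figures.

n(NH4Cl) = 0.881 / 53.49 = 0.01647 mol
n(gas produced) = (2/1) × 0.01647 = 0.03294 mol
P = nRT/V = 0.03294 × 0.08206 × 648.15 / 7.96 = 0.2201 atm

0.220 atm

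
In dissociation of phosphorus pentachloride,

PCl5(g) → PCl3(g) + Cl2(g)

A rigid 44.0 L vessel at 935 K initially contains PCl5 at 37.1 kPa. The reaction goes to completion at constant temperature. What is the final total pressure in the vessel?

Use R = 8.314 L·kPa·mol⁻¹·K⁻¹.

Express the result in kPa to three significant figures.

74.2 kPa

Since T and V are fixed, P_final/P_initial = n_final/n_initial = 2/1.
P_final = (2/1) × 37.1 = 74.20 kPa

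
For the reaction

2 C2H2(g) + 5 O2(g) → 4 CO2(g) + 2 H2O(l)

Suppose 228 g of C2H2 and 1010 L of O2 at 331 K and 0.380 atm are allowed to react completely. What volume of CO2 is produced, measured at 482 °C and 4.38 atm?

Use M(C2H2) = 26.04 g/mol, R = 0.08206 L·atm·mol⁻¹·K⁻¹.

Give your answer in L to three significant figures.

n(C2H2) = 228 / 26.04 = 8.756 mol
n(O2) = PV/RT = (0.380 × 1010) / (0.08206 × 331) = 14.13 mol
For 8.756 mol C2H2, stoichiometry requires (5/2) × 8.756 = 21.89 mol O2; 14.13 mol is available, so O2 is limiting.
n(CO2) = (4/5) × 14.13 = 11.30 mol
V(CO2) = nRT/P = 11.30 × 0.08206 × 755.15 / 4.38 = 159.9 L

160 L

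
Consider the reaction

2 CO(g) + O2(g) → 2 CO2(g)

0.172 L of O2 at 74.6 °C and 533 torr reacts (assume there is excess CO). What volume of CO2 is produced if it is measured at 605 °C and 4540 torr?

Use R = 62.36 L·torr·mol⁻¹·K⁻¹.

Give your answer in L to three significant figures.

n(O2) = PV/RT = (533 × 0.172) / (62.36 × 347.75) = 0.004227 mol
n(CO2) = (2/1) × 0.004227 = 0.008454 mol
V = nRT/P = 0.008454 × 62.36 × 878.15 / 4540 = 0.1020 L

0.102 L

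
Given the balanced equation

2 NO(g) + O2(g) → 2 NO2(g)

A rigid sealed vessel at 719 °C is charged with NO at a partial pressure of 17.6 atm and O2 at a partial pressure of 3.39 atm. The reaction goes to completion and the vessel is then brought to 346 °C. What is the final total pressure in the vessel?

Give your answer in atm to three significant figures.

11.0 atm

Because the vessel is rigid and T is held at 719 °C, work the stoichiometry in partial pressures (P_i = n_iRT/V).
P(O2) required for 17.6 atm of NO = (1/2) × 17.6 = 8.800 atm; available 3.39 atm, so O2 is limiting.
P(NO) remaining = 17.6 − (2/1) × 3.39 = 10.82 atm
P(gaseous products) = (2)/1 × 3.39 = 6.780 atm
P_total at 719 °C = 10.82 + 6.780 = 17.60 atm
Scaling to 346 °C: P = 17.60 × 619.15/992.15 = 10.98 atm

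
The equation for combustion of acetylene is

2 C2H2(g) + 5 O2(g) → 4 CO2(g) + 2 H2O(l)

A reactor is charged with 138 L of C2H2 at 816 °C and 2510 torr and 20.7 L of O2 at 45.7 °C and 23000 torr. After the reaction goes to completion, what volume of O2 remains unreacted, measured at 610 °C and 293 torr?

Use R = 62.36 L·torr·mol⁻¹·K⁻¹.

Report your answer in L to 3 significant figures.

2100 L

n(C2H2) = PV/RT = (2510 × 138) / (62.36 × 1089.15) = 5.100 mol
n(O2) = PV/RT = (23000 × 20.7) / (62.36 × 318.85) = 23.94 mol
For 5.100 mol C2H2, stoichiometry requires (5/2) × 5.100 = 12.75 mol O2; 23.94 mol is available, so C2H2 is limiting.
n(O2) consumed = (5/2) × 5.100 = 12.75 mol; remaining = 23.94 − 12.75 = 11.19 mol
V(O2) = nRT/P = 11.19 × 62.36 × 883.15 / 293 = 2103 L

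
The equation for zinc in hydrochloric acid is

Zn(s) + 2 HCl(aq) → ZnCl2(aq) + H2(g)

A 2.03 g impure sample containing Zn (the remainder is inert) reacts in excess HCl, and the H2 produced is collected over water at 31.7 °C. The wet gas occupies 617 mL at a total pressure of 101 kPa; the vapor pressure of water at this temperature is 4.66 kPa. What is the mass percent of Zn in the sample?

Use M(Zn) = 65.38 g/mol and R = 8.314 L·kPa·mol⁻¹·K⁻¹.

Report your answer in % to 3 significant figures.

75.5 %

P(H2) = 101 − 4.66 = 96.34 kPa
n(H2) = PV/RT = (96.34 × 0.6170) / (8.314 × 304.85) = 0.02345 mol
n(Zn) = (1/1) × 0.02345 = 0.02345 mol
m(Zn) = 0.02345 × 65.38 = 1.533 g
%Zn = 1.533 / 2.03 × 100 = 75.52%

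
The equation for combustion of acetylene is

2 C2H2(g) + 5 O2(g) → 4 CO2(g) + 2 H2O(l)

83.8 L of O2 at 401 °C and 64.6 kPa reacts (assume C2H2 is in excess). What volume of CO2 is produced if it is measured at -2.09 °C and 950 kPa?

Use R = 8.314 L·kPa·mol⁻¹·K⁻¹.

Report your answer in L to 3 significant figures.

n(O2) = PV/RT = (64.6 × 83.8) / (8.314 × 674.15) = 0.9659 mol
n(CO2) = (4/5) × 0.9659 = 0.7727 mol
V = nRT/P = 0.7727 × 8.314 × 271.06 / 950 = 1.833 L

1.83 L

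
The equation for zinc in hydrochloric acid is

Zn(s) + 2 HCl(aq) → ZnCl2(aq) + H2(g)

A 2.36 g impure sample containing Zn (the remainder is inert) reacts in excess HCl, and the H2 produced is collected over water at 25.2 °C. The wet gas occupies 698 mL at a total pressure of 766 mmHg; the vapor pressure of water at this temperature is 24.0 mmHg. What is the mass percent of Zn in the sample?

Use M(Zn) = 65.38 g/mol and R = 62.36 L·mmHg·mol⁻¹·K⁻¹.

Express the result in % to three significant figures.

77.1 %

P(H2) = 766 − 24.0 = 742.0 mmHg
n(H2) = PV/RT = (742.0 × 0.6980) / (62.36 × 298.35) = 0.02784 mol
n(Zn) = (1/1) × 0.02784 = 0.02784 mol
m(Zn) = 0.02784 × 65.38 = 1.820 g
%Zn = 1.820 / 2.36 × 100 = 77.12%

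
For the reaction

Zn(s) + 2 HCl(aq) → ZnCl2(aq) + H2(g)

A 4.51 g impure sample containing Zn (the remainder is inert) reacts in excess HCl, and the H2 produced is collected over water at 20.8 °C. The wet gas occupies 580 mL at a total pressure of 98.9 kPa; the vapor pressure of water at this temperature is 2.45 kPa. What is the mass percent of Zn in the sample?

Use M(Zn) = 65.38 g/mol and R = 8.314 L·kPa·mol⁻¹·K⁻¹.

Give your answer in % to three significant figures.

33.2 %

P(H2) = 98.9 − 2.45 = 96.45 kPa
n(H2) = PV/RT = (96.45 × 0.5800) / (8.314 × 293.95) = 0.02289 mol
n(Zn) = (1/1) × 0.02289 = 0.02289 mol
m(Zn) = 0.02289 × 65.38 = 1.497 g
%Zn = 1.497 / 4.51 × 100 = 33.19%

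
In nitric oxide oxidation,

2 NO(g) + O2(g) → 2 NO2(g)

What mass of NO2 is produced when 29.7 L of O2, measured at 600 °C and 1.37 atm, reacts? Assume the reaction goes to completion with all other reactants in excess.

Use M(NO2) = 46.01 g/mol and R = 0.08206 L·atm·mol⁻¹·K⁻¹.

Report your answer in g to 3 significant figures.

n(O2) = PV/RT = (1.37 × 29.7) / (0.08206 × 873.15) = 0.5679 mol
n(NO2) = (2/1) × 0.5679 = 1.136 mol
m(NO2) = 1.136 × 46.01 = 52.27 g

52.3 g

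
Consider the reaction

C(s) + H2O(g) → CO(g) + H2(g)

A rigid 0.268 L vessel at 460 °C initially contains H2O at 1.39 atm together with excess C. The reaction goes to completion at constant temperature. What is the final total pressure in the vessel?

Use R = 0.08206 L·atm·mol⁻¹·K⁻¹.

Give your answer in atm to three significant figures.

2.78 atm

Since T and V are fixed, P_final/P_initial = n_final/n_initial = 2/1.
P_final = (2/1) × 1.39 = 2.780 atm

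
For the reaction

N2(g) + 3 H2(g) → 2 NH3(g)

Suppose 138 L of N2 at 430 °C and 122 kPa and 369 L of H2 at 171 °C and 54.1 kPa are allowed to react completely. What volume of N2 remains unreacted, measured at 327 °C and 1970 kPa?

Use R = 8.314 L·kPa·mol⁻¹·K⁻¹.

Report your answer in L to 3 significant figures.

n(N2) = PV/RT = (122 × 138) / (8.314 × 703.15) = 2.880 mol
n(H2) = PV/RT = (54.1 × 369) / (8.314 × 444.15) = 5.406 mol
For 2.880 mol N2, stoichiometry requires (3/1) × 2.880 = 8.640 mol H2; 5.406 mol is available, so H2 is limiting.
n(N2) consumed = (1/3) × 5.406 = 1.802 mol; remaining = 2.880 − 1.802 = 1.078 mol
V(N2) = nRT/P = 1.078 × 8.314 × 600.15 / 1970 = 2.730 L

2.73 L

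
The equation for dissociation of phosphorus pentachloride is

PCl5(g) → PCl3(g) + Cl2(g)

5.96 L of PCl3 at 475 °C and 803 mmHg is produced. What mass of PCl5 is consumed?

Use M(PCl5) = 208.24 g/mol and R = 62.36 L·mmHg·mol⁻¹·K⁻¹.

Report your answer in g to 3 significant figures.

21.4 g

n(PCl3) = PV/RT = (803 × 5.96) / (62.36 × 748.15) = 0.1026 mol
n(PCl5) = (1/1) × 0.1026 = 0.1026 mol
m(PCl5) = 0.1026 × 208.24 = 21.37 g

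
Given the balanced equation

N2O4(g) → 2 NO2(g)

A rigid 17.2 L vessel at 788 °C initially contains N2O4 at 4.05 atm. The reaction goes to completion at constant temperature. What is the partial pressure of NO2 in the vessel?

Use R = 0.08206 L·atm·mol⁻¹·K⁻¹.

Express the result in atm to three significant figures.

8.10 atm

n(N2O4)₀ = PV/RT = (4.05 × 17.2) / (0.08206 × 1061.15) = 0.8000 mol
n(NO2) = (2/1) × 0.8000 = 1.600 mol
P(NO2) = nRT/V = 1.600 × 0.08206 × 1061.15 / 17.2 = 8.100 atm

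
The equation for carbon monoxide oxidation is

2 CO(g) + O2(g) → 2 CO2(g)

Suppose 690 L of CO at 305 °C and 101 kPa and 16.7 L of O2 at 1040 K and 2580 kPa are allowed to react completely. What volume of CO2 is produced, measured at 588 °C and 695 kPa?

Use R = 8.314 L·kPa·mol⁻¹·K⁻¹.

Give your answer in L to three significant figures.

n(CO) = PV/RT = (101 × 690) / (8.314 × 578.15) = 14.50 mol
n(O2) = PV/RT = (2580 × 16.7) / (8.314 × 1040) = 4.983 mol
For 14.50 mol CO, stoichiometry requires (1/2) × 14.50 = 7.250 mol O2; 4.983 mol is available, so O2 is limiting.
n(CO2) = (2/1) × 4.983 = 9.966 mol
V(CO2) = nRT/P = 9.966 × 8.314 × 861.15 / 695 = 102.7 L

103 L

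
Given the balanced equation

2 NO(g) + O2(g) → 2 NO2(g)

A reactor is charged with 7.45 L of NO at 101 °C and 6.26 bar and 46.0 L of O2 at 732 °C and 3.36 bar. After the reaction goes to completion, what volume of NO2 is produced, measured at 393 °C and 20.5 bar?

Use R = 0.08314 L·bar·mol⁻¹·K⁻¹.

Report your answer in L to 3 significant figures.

n(NO) = PV/RT = (6.26 × 7.45) / (0.08314 × 374.15) = 1.499 mol
n(O2) = PV/RT = (3.36 × 46.0) / (0.08314 × 1005.15) = 1.850 mol
For 1.499 mol NO, stoichiometry requires (1/2) × 1.499 = 0.7495 mol O2; 1.850 mol is available, so NO is limiting.
n(NO2) = (2/2) × 1.499 = 1.499 mol
V(NO2) = nRT/P = 1.499 × 0.08314 × 666.15 / 20.5 = 4.050 L

4.05 L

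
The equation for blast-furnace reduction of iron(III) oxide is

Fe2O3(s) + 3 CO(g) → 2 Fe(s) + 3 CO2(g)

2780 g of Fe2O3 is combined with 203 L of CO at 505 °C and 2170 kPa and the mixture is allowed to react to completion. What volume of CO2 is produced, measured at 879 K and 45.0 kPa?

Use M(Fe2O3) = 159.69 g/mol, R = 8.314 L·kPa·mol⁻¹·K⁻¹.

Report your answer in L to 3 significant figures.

8480 L

n(Fe2O3) = 2780 / 159.69 = 17.41 mol
n(CO) = PV/RT = (2170 × 203) / (8.314 × 778.15) = 68.09 mol
For 17.41 mol Fe2O3, stoichiometry requires (3/1) × 17.41 = 52.23 mol CO; 68.09 mol is available, so Fe2O3 is limiting.
n(CO2) = (3/1) × 17.41 = 52.23 mol
V(CO2) = nRT/P = 52.23 × 8.314 × 879 / 45.0 = 8482 L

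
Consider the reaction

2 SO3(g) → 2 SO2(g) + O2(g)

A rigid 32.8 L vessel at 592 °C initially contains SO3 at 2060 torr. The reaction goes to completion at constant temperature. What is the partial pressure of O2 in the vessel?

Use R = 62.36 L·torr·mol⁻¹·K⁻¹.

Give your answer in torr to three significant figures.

n(SO3)₀ = PV/RT = (2060 × 32.8) / (62.36 × 865.15) = 1.252 mol
n(O2) = (1/2) × 1.252 = 0.6260 mol
P(O2) = nRT/V = 0.6260 × 62.36 × 865.15 / 32.8 = 1030 torr

1030 torr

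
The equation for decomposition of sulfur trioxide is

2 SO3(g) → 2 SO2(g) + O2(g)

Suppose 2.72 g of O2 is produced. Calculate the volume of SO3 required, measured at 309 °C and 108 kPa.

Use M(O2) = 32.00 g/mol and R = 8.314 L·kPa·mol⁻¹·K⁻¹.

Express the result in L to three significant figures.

n(O2) = 2.720 / 32.00 = 0.08500 mol
n(SO3) = (2/1) × 0.08500 = 0.1700 mol
V = nRT/P = 0.1700 × 8.314 × 582.15 / 108 = 7.619 L

7.62 L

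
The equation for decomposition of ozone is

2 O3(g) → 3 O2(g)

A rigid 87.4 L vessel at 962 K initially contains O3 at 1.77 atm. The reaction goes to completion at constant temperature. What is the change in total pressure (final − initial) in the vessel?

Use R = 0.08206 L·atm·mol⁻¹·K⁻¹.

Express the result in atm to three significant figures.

0.885 atm

Rigid vessel, constant T ⇒ P scales with total gas moles (2 → 3).
P_final = (3/2) × 1.77 = 2.655 atm; ΔP = 2.655 − 1.77 = 0.8850 atm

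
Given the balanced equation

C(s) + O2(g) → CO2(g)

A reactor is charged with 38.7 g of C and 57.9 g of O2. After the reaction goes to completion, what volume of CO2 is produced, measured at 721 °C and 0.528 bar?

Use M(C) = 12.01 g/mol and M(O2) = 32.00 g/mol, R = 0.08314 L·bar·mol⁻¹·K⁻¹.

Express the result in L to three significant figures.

283 L

n(C) = 38.7 / 12.01 = 3.222 mol
n(O2) = 57.9 / 32.00 = 1.809 mol
For 3.222 mol C, stoichiometry requires (1/1) × 3.222 = 3.222 mol O2; 1.809 mol is available, so O2 is limiting.
n(CO2) = (1/1) × 1.809 = 1.809 mol
V(CO2) = nRT/P = 1.809 × 0.08314 × 994.15 / 0.528 = 283.2 L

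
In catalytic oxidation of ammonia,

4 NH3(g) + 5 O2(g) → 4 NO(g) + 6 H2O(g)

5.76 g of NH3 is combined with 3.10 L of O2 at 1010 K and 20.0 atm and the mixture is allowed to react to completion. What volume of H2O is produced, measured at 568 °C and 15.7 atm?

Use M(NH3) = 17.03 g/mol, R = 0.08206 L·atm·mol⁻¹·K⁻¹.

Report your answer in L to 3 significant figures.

n(NH3) = 5.76 / 17.03 = 0.3382 mol
n(O2) = PV/RT = (20.0 × 3.10) / (0.08206 × 1010) = 0.7481 mol
For 0.3382 mol NH3, stoichiometry requires (5/4) × 0.3382 = 0.4228 mol O2; 0.7481 mol is available, so NH3 is limiting.
n(H2O) = (6/4) × 0.3382 = 0.5073 mol
V(H2O) = nRT/P = 0.5073 × 0.08206 × 841.15 / 15.7 = 2.230 L

2.23 L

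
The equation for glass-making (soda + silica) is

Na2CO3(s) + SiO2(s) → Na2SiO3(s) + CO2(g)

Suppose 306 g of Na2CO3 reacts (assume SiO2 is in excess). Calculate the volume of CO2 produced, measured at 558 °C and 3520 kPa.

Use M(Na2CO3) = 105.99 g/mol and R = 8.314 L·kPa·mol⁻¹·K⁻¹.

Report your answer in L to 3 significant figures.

n(Na2CO3) = 306.0 / 105.99 = 2.887 mol
n(CO2) = (1/1) × 2.887 = 2.887 mol
V = nRT/P = 2.887 × 8.314 × 831.15 / 3520 = 5.668 L

5.67 L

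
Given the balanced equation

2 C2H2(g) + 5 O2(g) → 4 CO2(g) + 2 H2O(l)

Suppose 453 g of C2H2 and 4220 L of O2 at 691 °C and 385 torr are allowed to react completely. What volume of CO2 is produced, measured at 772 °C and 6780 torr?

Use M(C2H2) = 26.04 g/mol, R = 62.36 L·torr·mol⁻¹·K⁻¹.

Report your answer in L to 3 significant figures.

n(C2H2) = 453 / 26.04 = 17.40 mol
n(O2) = PV/RT = (385 × 4220) / (62.36 × 964.15) = 27.02 mol
For 17.40 mol C2H2, stoichiometry requires (5/2) × 17.40 = 43.50 mol O2; 27.02 mol is available, so O2 is limiting.
n(CO2) = (4/5) × 27.02 = 21.62 mol
V(CO2) = nRT/P = 21.62 × 62.36 × 1045.15 / 6780 = 207.8 L

208 L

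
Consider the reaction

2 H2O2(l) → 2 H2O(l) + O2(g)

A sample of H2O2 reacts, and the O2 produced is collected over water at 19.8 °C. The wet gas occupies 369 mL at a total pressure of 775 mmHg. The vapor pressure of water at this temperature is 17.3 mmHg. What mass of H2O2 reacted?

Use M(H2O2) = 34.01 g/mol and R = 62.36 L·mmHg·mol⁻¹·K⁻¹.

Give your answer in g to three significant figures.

P(O2) = 775 − 17.3 = 757.7 mmHg
n(O2) = PV/RT = (757.7 × 0.3690) / (62.36 × 292.95) = 0.01530 mol
n(H2O2) = (2/1) × 0.01530 = 0.03060 mol
m(H2O2) = 0.03060 × 34.01 = 1.041 g

1.04 g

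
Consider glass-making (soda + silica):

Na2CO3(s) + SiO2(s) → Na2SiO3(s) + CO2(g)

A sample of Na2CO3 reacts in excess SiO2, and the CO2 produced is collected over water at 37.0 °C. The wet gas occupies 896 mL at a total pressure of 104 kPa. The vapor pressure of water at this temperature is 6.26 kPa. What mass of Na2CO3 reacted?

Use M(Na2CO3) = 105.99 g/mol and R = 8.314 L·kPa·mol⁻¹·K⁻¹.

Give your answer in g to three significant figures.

P(CO2) = 104 − 6.26 = 97.74 kPa
n(CO2) = PV/RT = (97.74 × 0.8960) / (8.314 × 310.15) = 0.03396 mol
n(Na2CO3) = (1/1) × 0.03396 = 0.03396 mol
m(Na2CO3) = 0.03396 × 105.99 = 3.599 g

3.60 g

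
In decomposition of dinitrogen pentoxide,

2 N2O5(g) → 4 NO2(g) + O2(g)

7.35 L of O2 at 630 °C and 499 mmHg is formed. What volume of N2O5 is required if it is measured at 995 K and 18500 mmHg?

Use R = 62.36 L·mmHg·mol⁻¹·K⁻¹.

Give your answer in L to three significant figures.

0.437 L

n(O2) = PV/RT = (499 × 7.35) / (62.36 × 903.15) = 0.06512 mol
n(N2O5) = (2/1) × 0.06512 = 0.1302 mol
V = nRT/P = 0.1302 × 62.36 × 995 / 18500 = 0.4367 L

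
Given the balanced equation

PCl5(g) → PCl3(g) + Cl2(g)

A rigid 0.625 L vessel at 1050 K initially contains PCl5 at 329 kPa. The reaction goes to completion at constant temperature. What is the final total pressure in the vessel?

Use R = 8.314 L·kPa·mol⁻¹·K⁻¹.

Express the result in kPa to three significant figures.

Since T and V are fixed, P_final/P_initial = n_final/n_initial = 2/1.
P_final = (2/1) × 329 = 658.0 kPa

658 kPa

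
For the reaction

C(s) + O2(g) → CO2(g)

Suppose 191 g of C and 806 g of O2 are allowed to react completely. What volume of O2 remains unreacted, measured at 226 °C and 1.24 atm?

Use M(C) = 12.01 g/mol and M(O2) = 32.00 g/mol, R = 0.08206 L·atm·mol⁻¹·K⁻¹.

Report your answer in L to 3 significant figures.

n(C) = 191 / 12.01 = 15.90 mol
n(O2) = 806 / 32.00 = 25.19 mol
For 15.90 mol C, stoichiometry requires (1/1) × 15.90 = 15.90 mol O2; 25.19 mol is available, so C is limiting.
n(O2) consumed = (1/1) × 15.90 = 15.90 mol; remaining = 25.19 − 15.90 = 9.290 mol
V(O2) = nRT/P = 9.290 × 0.08206 × 499.15 / 1.24 = 306.9 L

307 L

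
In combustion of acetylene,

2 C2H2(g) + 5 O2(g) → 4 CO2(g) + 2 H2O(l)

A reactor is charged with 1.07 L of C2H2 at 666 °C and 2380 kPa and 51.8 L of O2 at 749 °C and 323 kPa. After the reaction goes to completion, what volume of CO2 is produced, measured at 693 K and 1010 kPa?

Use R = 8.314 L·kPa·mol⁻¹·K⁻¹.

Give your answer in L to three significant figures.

n(C2H2) = PV/RT = (2380 × 1.07) / (8.314 × 939.15) = 0.3261 mol
n(O2) = PV/RT = (323 × 51.8) / (8.314 × 1022.15) = 1.969 mol
For 0.3261 mol C2H2, stoichiometry requires (5/2) × 0.3261 = 0.8153 mol O2; 1.969 mol is available, so C2H2 is limiting.
n(CO2) = (4/2) × 0.3261 = 0.6522 mol
V(CO2) = nRT/P = 0.6522 × 8.314 × 693 / 1010 = 3.721 L

3.72 L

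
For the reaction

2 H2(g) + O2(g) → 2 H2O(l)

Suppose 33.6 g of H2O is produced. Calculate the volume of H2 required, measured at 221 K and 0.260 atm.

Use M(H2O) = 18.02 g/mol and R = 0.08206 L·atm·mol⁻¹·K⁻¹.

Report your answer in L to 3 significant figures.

n(H2O) = 33.60 / 18.02 = 1.865 mol
n(H2) = (2/2) × 1.865 = 1.865 mol
V = nRT/P = 1.865 × 0.08206 × 221 / 0.260 = 130.1 L

130 L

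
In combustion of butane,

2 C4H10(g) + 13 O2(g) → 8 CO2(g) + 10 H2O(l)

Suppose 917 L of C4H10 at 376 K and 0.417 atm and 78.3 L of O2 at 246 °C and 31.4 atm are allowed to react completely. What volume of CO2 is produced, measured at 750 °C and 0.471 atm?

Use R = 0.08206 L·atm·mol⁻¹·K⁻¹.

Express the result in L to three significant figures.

6330 L

n(C4H10) = PV/RT = (0.417 × 917) / (0.08206 × 376) = 12.39 mol
n(O2) = PV/RT = (31.4 × 78.3) / (0.08206 × 519.15) = 57.71 mol
For 12.39 mol C4H10, stoichiometry requires (13/2) × 12.39 = 80.53 mol O2; 57.71 mol is available, so O2 is limiting.
n(CO2) = (8/13) × 57.71 = 35.51 mol
V(CO2) = nRT/P = 35.51 × 0.08206 × 1023.15 / 0.471 = 6330 L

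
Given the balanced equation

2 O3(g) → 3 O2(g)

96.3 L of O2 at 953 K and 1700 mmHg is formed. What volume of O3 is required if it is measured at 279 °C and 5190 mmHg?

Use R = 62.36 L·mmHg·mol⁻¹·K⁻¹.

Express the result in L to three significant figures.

n(O2) = PV/RT = (1700 × 96.3) / (62.36 × 953) = 2.755 mol
n(O3) = (2/3) × 2.755 = 1.837 mol
V = nRT/P = 1.837 × 62.36 × 552.15 / 5190 = 12.19 L

12.2 L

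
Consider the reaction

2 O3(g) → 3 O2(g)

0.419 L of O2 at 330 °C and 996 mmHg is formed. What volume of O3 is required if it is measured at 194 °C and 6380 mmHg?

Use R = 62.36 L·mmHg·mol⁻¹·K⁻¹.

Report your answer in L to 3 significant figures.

0.0338 L

n(O2) = PV/RT = (996 × 0.419) / (62.36 × 603.15) = 0.01110 mol
n(O3) = (2/3) × 0.01110 = 0.007400 mol
V = nRT/P = 0.007400 × 62.36 × 467.15 / 6380 = 0.03379 L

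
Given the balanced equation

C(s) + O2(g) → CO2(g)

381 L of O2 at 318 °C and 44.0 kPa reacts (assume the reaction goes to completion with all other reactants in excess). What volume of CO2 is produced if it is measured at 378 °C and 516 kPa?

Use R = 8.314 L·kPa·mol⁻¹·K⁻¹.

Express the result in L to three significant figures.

n(O2) = PV/RT = (44.0 × 381) / (8.314 × 591.15) = 3.411 mol
n(CO2) = (1/1) × 3.411 = 3.411 mol
V = nRT/P = 3.411 × 8.314 × 651.15 / 516 = 35.79 L

35.8 L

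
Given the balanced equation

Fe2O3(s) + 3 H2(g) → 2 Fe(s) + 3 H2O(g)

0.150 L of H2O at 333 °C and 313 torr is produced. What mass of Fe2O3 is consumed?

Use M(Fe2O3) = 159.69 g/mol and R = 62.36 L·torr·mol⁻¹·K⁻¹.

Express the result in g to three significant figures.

n(H2O) = PV/RT = (313 × 0.150) / (62.36 × 606.15) = 0.001242 mol
n(Fe2O3) = (1/3) × 0.001242 = 0.0004140 mol
m(Fe2O3) = 0.0004140 × 159.69 = 0.06611 g

0.0661 g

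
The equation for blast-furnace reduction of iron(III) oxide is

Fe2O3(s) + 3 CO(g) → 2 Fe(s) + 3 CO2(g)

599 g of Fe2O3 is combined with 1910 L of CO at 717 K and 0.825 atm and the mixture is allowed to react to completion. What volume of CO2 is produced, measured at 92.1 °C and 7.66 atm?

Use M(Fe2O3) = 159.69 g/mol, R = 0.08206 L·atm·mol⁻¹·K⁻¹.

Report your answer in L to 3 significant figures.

n(Fe2O3) = 599 / 159.69 = 3.751 mol
n(CO) = PV/RT = (0.825 × 1910) / (0.08206 × 717) = 26.78 mol
For 3.751 mol Fe2O3, stoichiometry requires (3/1) × 3.751 = 11.25 mol CO; 26.78 mol is available, so Fe2O3 is limiting.
n(CO2) = (3/1) × 3.751 = 11.25 mol
V(CO2) = nRT/P = 11.25 × 0.08206 × 365.25 / 7.66 = 44.02 L

44.0 L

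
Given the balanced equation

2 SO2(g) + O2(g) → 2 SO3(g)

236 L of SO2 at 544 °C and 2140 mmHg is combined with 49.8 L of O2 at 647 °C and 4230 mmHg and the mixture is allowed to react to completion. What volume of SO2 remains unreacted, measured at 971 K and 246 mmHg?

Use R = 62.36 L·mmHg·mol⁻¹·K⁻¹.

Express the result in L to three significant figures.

632 L

n(SO2) = PV/RT = (2140 × 236) / (62.36 × 817.15) = 9.911 mol
n(O2) = PV/RT = (4230 × 49.8) / (62.36 × 920.15) = 3.671 mol
For 9.911 mol SO2, stoichiometry requires (1/2) × 9.911 = 4.955 mol O2; 3.671 mol is available, so O2 is limiting.
n(SO2) consumed = (2/1) × 3.671 = 7.342 mol; remaining = 9.911 − 7.342 = 2.569 mol
V(SO2) = nRT/P = 2.569 × 62.36 × 971 / 246 = 632.3 L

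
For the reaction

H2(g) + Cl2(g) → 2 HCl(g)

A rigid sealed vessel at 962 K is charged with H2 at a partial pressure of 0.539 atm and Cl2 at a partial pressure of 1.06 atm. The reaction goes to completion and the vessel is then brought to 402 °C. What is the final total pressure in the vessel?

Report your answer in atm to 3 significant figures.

Because the vessel is rigid and T is held at 962 K, work the stoichiometry in partial pressures (P_i = n_iRT/V).
P(Cl2) required for 0.539 atm of H2 = (1/1) × 0.539 = 0.5390 atm; available 1.06 atm, so H2 is limiting.
P(Cl2) remaining = 1.06 − (1/1) × 0.539 = 0.5210 atm
P(gaseous products) = (2)/1 × 0.539 = 1.078 atm
P_total at 962 K = 0.5210 + 1.078 = 1.599 atm
Scaling to 402 °C: P = 1.599 × 675.15/962 = 1.122 atm

1.12 atm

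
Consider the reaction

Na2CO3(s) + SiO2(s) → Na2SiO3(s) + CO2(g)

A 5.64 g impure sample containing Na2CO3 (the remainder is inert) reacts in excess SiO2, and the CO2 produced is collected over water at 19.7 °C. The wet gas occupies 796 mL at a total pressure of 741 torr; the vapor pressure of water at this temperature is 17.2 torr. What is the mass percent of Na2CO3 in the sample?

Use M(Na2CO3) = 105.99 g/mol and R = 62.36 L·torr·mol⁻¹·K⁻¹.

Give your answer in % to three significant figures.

59.3 %

P(CO2) = 741 − 17.2 = 723.8 torr
n(CO2) = PV/RT = (723.8 × 0.7960) / (62.36 × 292.85) = 0.03155 mol
n(Na2CO3) = (1/1) × 0.03155 = 0.03155 mol
m(Na2CO3) = 0.03155 × 105.99 = 3.344 g
%Na2CO3 = 3.344 / 5.64 × 100 = 59.29%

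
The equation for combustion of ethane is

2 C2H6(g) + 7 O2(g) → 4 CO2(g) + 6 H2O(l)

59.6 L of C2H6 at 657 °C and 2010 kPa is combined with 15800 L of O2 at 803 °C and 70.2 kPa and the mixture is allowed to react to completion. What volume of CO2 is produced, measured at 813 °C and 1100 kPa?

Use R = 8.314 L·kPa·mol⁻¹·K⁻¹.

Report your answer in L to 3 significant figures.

254 L

n(C2H6) = PV/RT = (2010 × 59.6) / (8.314 × 930.15) = 15.49 mol
n(O2) = PV/RT = (70.2 × 15800) / (8.314 × 1076.15) = 124.0 mol
For 15.49 mol C2H6, stoichiometry requires (7/2) × 15.49 = 54.22 mol O2; 124.0 mol is available, so C2H6 is limiting.
n(CO2) = (4/2) × 15.49 = 30.98 mol
V(CO2) = nRT/P = 30.98 × 8.314 × 1086.15 / 1100 = 254.3 L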